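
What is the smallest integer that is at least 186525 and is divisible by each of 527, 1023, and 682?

The integer must be a common multiple of 527, 1023, and 682, so a multiple of their LCM.
527 = 17 × 31
1023 = 3 × 11 × 31
682 = 2 × 11 × 31
LCM(527, 1023, 682) = 2 × 3 × 11 × 17 × 31 = 34782.
Smallest multiple of 34782 that is ≥ 186525: ⌈186525/34782⌉ × 34782 = 6 × 34782 = 208692.

208692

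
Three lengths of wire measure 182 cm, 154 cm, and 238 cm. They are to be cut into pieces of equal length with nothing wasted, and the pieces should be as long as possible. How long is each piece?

14 cm

Each piece length must divide every original length, so the longest possible is gcd(182, 154, 238).
182 = 2 × 7 × 13
154 = 2 × 7 × 11
238 = 2 × 7 × 17
gcd(182, 154, 238) = 2 × 7 = 14.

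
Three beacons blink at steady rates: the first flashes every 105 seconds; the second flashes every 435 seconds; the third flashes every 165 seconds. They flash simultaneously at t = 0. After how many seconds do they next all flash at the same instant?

33495 seconds

They coincide at every common multiple of the periods; the first is the LCM.
105 = 3 × 5 × 7
435 = 3 × 5 × 29
165 = 3 × 5 × 11
LCM(105, 435, 165) = 3 × 5 × 7 × 11 × 29 = 33495.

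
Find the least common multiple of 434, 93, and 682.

14322

434 = 2 × 7 × 31
93 = 3 × 31
682 = 2 × 11 × 31
LCM(434, 93, 682) = 2 × 3 × 7 × 11 × 31 = 14322.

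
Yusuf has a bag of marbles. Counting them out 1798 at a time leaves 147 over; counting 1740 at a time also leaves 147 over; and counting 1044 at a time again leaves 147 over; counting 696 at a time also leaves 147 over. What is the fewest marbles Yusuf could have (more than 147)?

N − 147 must be a common multiple of 1798, 1740, 1044, and 696.
1798 = 2 × 29 × 31
1740 = 2^2 × 3 × 5 × 29
1044 = 2^2 × 3^2 × 29
696 = 2^3 × 3 × 29
LCM(1798, 1740, 1044, 696) = 2^3 × 3^2 × 5 × 29 × 31 = 323640.
Smallest N > 147 is LCM + 147 = 323640 + 147 = 323787.

323787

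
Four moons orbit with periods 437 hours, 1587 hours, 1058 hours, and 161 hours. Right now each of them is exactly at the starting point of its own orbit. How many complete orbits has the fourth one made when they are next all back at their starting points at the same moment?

The first common completion time is the LCM of the periods.
437 = 19 × 23
1587 = 3 × 23^2
1058 = 2 × 23^2
161 = 7 × 23
LCM(437, 1587, 1058, 161) = 2 × 3 × 7 × 19 × 23^2 = 422142.
Orbits for period 161: 422142 / 161 = 2622.

2622 orbits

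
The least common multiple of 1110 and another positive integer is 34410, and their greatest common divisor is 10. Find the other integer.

gcd × lcm = product of the two integers, so the other integer is (10 × 34410) / 1110 = 310.

310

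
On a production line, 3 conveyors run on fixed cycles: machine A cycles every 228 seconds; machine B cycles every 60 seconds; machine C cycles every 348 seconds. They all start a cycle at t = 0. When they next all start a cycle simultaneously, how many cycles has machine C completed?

The first common completion time is the LCM of the periods.
228 = 2^2 × 3 × 19
60 = 2^2 × 3 × 5
348 = 2^2 × 3 × 29
LCM(228, 60, 348) = 2^2 × 3 × 5 × 19 × 29 = 33060.
Cycles for period 348: 33060 / 348 = 95.

95 cycles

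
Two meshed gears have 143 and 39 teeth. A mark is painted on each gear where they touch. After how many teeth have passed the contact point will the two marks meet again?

We need the least common multiple of the intervals.
143 = 11 × 13
39 = 3 × 13
LCM(143, 39) = 3 × 11 × 13 = 429.

429 teeth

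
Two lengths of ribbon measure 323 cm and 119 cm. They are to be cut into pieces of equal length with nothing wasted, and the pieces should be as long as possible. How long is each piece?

17 cm

By the Euclidean algorithm:
323 = 2 × 119 + 85
119 = 1 × 85 + 34
85 = 2 × 34 + 17
34 = 2 × 17 + 0
gcd(323, 119) = 17.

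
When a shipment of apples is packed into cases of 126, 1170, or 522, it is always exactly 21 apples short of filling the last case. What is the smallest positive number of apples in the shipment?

237489

Being 21 short of a full case of size k means N ≡ −21 (mod k), i.e. N + 21 is a multiple of each size.
126 = 2 × 3^2 × 7
1170 = 2 × 3^2 × 5 × 13
522 = 2 × 3^2 × 29
LCM(126, 1170, 522) = 2 × 3^2 × 5 × 7 × 13 × 29 = 237510.
Smallest positive N is 237510 − 21 = 237489.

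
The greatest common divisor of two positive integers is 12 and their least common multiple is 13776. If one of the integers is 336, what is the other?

For two integers, gcd × lcm = product, so the other is (12 × 13776) / 336 = 165312 / 336 = 492.

492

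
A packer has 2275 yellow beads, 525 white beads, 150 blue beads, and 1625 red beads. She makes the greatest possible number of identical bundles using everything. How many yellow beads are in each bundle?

Number of bundles = gcd(2275, 525, 150, 1625).
2275 = 5^2 × 7 × 13
525 = 3 × 5^2 × 7
150 = 2 × 3 × 5^2
1625 = 5^3 × 13
gcd(2275, 525, 150, 1625) = 5^2 = 25.
yellow beads per bundle = 2275 / 25 = 91.

91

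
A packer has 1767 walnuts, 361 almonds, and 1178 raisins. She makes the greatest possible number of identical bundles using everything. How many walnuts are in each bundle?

93

Number of bundles = gcd(1767, 361, 1178).
1767 = 3 × 19 × 31
361 = 19^2
1178 = 2 × 19 × 31
gcd(1767, 361, 1178) = 19.
walnuts per bundle = 1767 / 19 = 93.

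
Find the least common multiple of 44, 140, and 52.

44 = 2^2 × 11
140 = 2^2 × 5 × 7
52 = 2^2 × 13
LCM(44, 140, 52) = 2^2 × 5 × 7 × 11 × 13 = 20020.

20020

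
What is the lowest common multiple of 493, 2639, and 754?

89726

493 = 17 × 29
2639 = 7 × 13 × 29
754 = 2 × 13 × 29
LCM(493, 2639, 754) = 2 × 7 × 13 × 17 × 29 = 89726.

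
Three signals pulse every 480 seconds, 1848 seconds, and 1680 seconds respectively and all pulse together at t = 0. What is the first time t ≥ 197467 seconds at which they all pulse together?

221760 seconds

Joint pulses occur at multiples of LCM(480, 1848, 1680).
480 = 2^5 × 3 × 5
1848 = 2^3 × 3 × 7 × 11
1680 = 2^4 × 3 × 5 × 7
LCM(480, 1848, 1680) = 2^5 × 3 × 5 × 7 × 11 = 36960.
Smallest multiple of 36960 that is ≥ 197467: ⌈197467/36960⌉ × 36960 = 6 × 36960 = 221760.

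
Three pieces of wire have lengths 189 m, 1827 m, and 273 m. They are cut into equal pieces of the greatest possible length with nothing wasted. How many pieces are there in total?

Piece length = gcd(189, 1827, 273).
189 = 3^3 × 7
1827 = 3^2 × 7 × 29
273 = 3 × 7 × 13
gcd(189, 1827, 273) = 3 × 7 = 21.
Total pieces = 189/21 + 1827/21 + 273/21 = 9 + 87 + 13 = 109.

109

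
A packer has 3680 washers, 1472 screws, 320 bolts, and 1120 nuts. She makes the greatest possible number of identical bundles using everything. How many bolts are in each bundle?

10

Number of bundles = gcd(3680, 1472, 320, 1120).
3680 = 2^5 × 5 × 23
1472 = 2^6 × 23
320 = 2^6 × 5
1120 = 2^5 × 5 × 7
gcd(3680, 1472, 320, 1120) = 2^5 = 32.
bolts per bundle = 320 / 32 = 10.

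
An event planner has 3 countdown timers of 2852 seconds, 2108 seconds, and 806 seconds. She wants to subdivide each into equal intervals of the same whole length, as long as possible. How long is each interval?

The interval must divide each timer length; the longest such is the gcd.
2852 = 2^2 × 23 × 31
2108 = 2^2 × 17 × 31
806 = 2 × 13 × 31
gcd(2852, 2108, 806) = 2 × 31 = 62.

62 seconds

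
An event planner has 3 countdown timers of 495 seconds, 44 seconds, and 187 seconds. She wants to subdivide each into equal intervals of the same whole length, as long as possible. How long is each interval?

11 seconds

The interval must divide each timer length; the longest such is the gcd.
495 = 3^2 × 5 × 11
44 = 2^2 × 11
187 = 11 × 17
gcd(495, 44, 187) = 11.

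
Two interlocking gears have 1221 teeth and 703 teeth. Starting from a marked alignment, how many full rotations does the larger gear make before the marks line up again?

19 rotations

They are all back at their starting positions together after one LCM of the periods.
1221 = 3 × 11 × 37
703 = 19 × 37
LCM(1221, 703) = 3 × 11 × 19 × 37 = 23199.
Rotations for period 1221: 23199 / 1221 = 19.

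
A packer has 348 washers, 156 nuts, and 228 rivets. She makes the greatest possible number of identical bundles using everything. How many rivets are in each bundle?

Number of bundles = gcd(348, 156, 228).
348 = 2^2 × 3 × 29
156 = 2^2 × 3 × 13
228 = 2^2 × 3 × 19
gcd(348, 156, 228) = 2^2 × 3 = 12.
rivets per bundle = 228 / 12 = 19.

19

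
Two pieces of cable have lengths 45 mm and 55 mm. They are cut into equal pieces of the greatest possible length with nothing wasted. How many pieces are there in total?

Piece length = gcd(45, 55).
45 = 3^2 × 5
55 = 5 × 11
gcd(45, 55) = 5.
Total pieces = 45/5 + 55/5 = 9 + 11 = 20.

20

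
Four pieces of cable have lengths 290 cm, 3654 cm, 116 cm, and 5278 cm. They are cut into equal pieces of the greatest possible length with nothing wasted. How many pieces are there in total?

161

Piece length = gcd(290, 3654, 116, 5278).
290 = 2 × 5 × 29
3654 = 2 × 3^2 × 7 × 29
116 = 2^2 × 29
5278 = 2 × 7 × 13 × 29
gcd(290, 3654, 116, 5278) = 2 × 29 = 58.
Total pieces = 290/58 + 3654/58 + 116/58 + 5278/58 = 5 + 63 + 2 + 91 = 161.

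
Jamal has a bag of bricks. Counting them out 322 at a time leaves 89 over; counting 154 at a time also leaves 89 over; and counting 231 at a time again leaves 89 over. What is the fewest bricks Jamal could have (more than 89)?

10715

N − 89 must be a common multiple of 322, 154, and 231.
322 = 2 × 7 × 23
154 = 2 × 7 × 11
231 = 3 × 7 × 11
LCM(322, 154, 231) = 2 × 3 × 7 × 11 × 23 = 10626.
Smallest N > 89 is LCM + 89 = 10626 + 89 = 10715.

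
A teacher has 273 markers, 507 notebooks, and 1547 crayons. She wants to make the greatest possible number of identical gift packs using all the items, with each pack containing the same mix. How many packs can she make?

13 packs

The pack count must divide each quantity, so the greatest is gcd(273, 507, 1547).
273 = 3 × 7 × 13
507 = 3 × 13^2
1547 = 7 × 13 × 17
gcd(273, 507, 1547) = 13.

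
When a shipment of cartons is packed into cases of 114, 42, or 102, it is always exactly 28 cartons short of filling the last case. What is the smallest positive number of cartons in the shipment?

Being 28 short of a full case of size k means N ≡ −28 (mod k), i.e. N + 28 is a multiple of each size.
114 = 2 × 3 × 19
42 = 2 × 3 × 7
102 = 2 × 3 × 17
LCM(114, 42, 102) = 2 × 3 × 7 × 17 × 19 = 13566.
Smallest positive N is 13566 − 28 = 13538.

13538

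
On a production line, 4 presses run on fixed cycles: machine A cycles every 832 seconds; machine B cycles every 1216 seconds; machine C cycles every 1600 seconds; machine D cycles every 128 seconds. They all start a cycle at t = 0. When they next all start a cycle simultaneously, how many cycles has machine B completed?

650 cycles

They are all back at their starting positions together after one LCM of the periods.
832 = 2^6 × 13
1216 = 2^6 × 19
1600 = 2^6 × 5^2
128 = 2^7
LCM(832, 1216, 1600, 128) = 2^7 × 5^2 × 13 × 19 = 790400.
Cycles for period 1216: 790400 / 1216 = 650.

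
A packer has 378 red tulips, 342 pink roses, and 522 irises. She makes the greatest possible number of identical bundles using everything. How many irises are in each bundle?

29

Number of bundles = gcd(378, 342, 522).
378 = 2 × 3^3 × 7
342 = 2 × 3^2 × 19
522 = 2 × 3^2 × 29
gcd(378, 342, 522) = 2 × 3^2 = 18.
irises per bundle = 522 / 18 = 29.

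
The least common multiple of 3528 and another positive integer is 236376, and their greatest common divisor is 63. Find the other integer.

gcd × lcm = product of the two integers, so the other integer is (63 × 236376) / 3528 = 4221.

4221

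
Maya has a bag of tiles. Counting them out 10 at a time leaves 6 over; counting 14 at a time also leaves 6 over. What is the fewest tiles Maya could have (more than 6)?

76

N − 6 must be a common multiple of 10 and 14.
10 = 2 × 5
14 = 2 × 7
LCM(10, 14) = 2 × 5 × 7 = 70.
Smallest N > 6 is LCM + 6 = 70 + 6 = 76.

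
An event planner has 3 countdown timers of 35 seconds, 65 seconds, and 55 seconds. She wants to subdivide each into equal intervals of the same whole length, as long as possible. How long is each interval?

The interval must divide each timer length; the longest such is the gcd.
35 = 5 × 7
65 = 5 × 13
55 = 5 × 11
gcd(35, 65, 55) = 5.

5 seconds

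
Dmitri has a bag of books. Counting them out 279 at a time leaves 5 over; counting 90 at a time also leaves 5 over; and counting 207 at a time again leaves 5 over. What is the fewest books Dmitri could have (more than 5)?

N − 5 must be a common multiple of 279, 90, and 207.
279 = 3^2 × 31
90 = 2 × 3^2 × 5
207 = 3^2 × 23
LCM(279, 90, 207) = 2 × 3^2 × 5 × 23 × 31 = 64170.
Smallest N > 5 is LCM + 5 = 64170 + 5 = 64175.

64175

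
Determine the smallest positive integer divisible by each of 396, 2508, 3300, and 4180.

188100

396 = 2^2 × 3^2 × 11
2508 = 2^2 × 3 × 11 × 19
3300 = 2^2 × 3 × 5^2 × 11
4180 = 2^2 × 5 × 11 × 19
LCM(396, 2508, 3300, 4180) = 2^2 × 3^2 × 5^2 × 11 × 19 = 188100.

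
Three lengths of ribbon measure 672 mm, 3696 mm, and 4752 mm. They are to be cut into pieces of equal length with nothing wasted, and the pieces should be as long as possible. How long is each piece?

Each piece length must divide every original length, so the longest possible is gcd(672, 3696, 4752).
672 = 2^5 × 3 × 7
3696 = 2^4 × 3 × 7 × 11
4752 = 2^4 × 3^3 × 11
gcd(672, 3696, 4752) = 2^4 × 3 = 48.

48 mm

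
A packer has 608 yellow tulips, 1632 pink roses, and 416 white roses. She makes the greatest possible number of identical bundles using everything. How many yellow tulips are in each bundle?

19

Number of bundles = gcd(608, 1632, 416).
608 = 2^5 × 19
1632 = 2^5 × 3 × 17
416 = 2^5 × 13
gcd(608, 1632, 416) = 2^5 = 32.
yellow tulips per bundle = 608 / 32 = 19.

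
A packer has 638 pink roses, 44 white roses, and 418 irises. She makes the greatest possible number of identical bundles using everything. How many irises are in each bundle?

Number of bundles = gcd(638, 44, 418).
638 = 2 × 11 × 29
44 = 2^2 × 11
418 = 2 × 11 × 19
gcd(638, 44, 418) = 2 × 11 = 22.
irises per bundle = 418 / 22 = 19.

19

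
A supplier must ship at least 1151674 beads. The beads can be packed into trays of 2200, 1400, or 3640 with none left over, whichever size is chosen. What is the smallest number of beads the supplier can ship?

The number of beads must be a common multiple of 2200, 1400, and 3640, so a multiple of their LCM.
2200 = 2^3 × 5^2 × 11
1400 = 2^3 × 5^2 × 7
3640 = 2^3 × 5 × 7 × 13
LCM(2200, 1400, 3640) = 2^3 × 5^2 × 7 × 11 × 13 = 200200.
Smallest multiple of 200200 that is ≥ 1151674: ⌈1151674/200200⌉ × 200200 = 6 × 200200 = 1201200.

1201200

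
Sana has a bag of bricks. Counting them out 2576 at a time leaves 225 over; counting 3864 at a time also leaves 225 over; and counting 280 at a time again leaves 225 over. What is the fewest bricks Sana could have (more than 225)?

N − 225 must be a common multiple of 2576, 3864, and 280.
2576 = 2^4 × 7 × 23
3864 = 2^3 × 3 × 7 × 23
280 = 2^3 × 5 × 7
LCM(2576, 3864, 280) = 2^4 × 3 × 5 × 7 × 23 = 38640.
Smallest N > 225 is LCM + 225 = 38640 + 225 = 38865.

38865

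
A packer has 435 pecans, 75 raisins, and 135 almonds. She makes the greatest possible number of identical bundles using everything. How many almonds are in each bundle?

Number of bundles = gcd(435, 75, 135).
435 = 3 × 5 × 29
75 = 3 × 5^2
135 = 3^3 × 5
gcd(435, 75, 135) = 3 × 5 = 15.
almonds per bundle = 135 / 15 = 9.

9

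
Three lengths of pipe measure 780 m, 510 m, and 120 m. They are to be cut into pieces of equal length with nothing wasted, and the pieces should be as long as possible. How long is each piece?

Each piece length must divide every original length, so the longest possible is gcd(780, 510, 120).
780 = 2^2 × 3 × 5 × 13
510 = 2 × 3 × 5 × 17
120 = 2^3 × 3 × 5
gcd(780, 510, 120) = 2 × 3 × 5 = 30.

30 m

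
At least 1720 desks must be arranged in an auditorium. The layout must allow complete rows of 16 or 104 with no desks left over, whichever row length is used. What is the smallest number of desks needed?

1872

The number of desks must be a common multiple of 16 and 104, so a multiple of their LCM.
16 = 2^4
104 = 2^3 × 13
LCM(16, 104) = 2^4 × 13 = 208.
Smallest multiple of 208 that is ≥ 1720: ⌈1720/208⌉ × 208 = 9 × 208 = 1872.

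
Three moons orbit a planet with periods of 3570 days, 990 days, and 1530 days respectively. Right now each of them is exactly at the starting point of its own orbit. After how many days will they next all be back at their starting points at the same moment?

117810 days

The first simultaneous occurrence is after LCM of the individual periods.
3570 = 2 × 3 × 5 × 7 × 17
990 = 2 × 3^2 × 5 × 11
1530 = 2 × 3^2 × 5 × 17
LCM(3570, 990, 1530) = 2 × 3^2 × 5 × 7 × 11 × 17 = 117810.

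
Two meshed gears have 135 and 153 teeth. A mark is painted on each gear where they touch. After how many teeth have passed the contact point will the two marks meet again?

2295 teeth

The first simultaneous occurrence is after LCM of the individual periods.
135 = 3^3 × 5
153 = 3^2 × 17
LCM(135, 153) = 3^3 × 5 × 17 = 2295.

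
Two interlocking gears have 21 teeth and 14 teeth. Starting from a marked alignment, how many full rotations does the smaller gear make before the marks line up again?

The first common completion time is the LCM of the periods.
21 = 3 × 7
14 = 2 × 7
LCM(21, 14) = 2 × 3 × 7 = 42.
Rotations for period 14: 42 / 14 = 3.

3 rotations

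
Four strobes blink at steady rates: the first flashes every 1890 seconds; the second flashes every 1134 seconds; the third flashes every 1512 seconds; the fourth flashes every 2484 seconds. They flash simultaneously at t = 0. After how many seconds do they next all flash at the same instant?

521640 seconds

They coincide at every common multiple of the periods; the first is the LCM.
1890 = 2 × 3^3 × 5 × 7
1134 = 2 × 3^4 × 7
1512 = 2^3 × 3^3 × 7
2484 = 2^2 × 3^3 × 23
LCM(1890, 1134, 1512, 2484) = 2^3 × 3^4 × 5 × 7 × 23 = 521640.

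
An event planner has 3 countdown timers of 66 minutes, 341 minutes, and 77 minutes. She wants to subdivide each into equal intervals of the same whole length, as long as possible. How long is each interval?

11 minutes

The interval must divide each timer length; the longest such is the gcd.
66 = 2 × 3 × 11
341 = 11 × 31
77 = 7 × 11
gcd(66, 341, 77) = 11.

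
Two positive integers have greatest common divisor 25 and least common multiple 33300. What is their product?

For any two positive integers, gcd × lcm = product = 25 × 33300 = 832500.

832500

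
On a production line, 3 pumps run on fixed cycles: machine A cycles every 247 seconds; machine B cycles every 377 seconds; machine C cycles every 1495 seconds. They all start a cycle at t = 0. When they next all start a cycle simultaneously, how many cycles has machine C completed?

551 cycles

They are all back at their starting positions together after one LCM of the periods.
247 = 13 × 19
377 = 13 × 29
1495 = 5 × 13 × 23
LCM(247, 377, 1495) = 5 × 13 × 19 × 23 × 29 = 823745.
Cycles for period 1495: 823745 / 1495 = 551.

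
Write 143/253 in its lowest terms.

143 = 11 × 13
253 = 11 × 23
gcd(143, 253) = 11.
Divide numerator and denominator by 11: 143/253 = 13/23.

13/23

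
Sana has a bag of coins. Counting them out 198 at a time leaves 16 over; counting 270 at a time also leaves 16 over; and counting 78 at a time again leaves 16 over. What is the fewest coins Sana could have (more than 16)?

38626

N − 16 must be a common multiple of 198, 270, and 78.
198 = 2 × 3^2 × 11
270 = 2 × 3^3 × 5
78 = 2 × 3 × 13
LCM(198, 270, 78) = 2 × 3^3 × 5 × 11 × 13 = 38610.
Smallest N > 16 is LCM + 16 = 38610 + 16 = 38626.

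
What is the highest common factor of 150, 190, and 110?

10

150 = 2 × 3 × 5^2
190 = 2 × 5 × 19
110 = 2 × 5 × 11
gcd(150, 190, 110) = 2 × 5 = 10.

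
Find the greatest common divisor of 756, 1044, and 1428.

12

756 = 2^2 × 3^3 × 7
1044 = 2^2 × 3^2 × 29
1428 = 2^2 × 3 × 7 × 17
gcd(756, 1044, 1428) = 2^2 × 3 = 12.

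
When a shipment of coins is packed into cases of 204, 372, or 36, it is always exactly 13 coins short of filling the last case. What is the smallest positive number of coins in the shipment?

18959

Being 13 short of a full case of size k means N ≡ −13 (mod k), i.e. N + 13 is a multiple of each size.
204 = 2^2 × 3 × 17
372 = 2^2 × 3 × 31
36 = 2^2 × 3^2
LCM(204, 372, 36) = 2^2 × 3^2 × 17 × 31 = 18972.
Smallest positive N is 18972 − 13 = 18959.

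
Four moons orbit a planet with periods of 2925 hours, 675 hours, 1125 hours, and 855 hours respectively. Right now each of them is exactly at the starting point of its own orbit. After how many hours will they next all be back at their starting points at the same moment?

We need the least common multiple of the intervals.
2925 = 3^2 × 5^2 × 13
675 = 3^3 × 5^2
1125 = 3^2 × 5^3
855 = 3^2 × 5 × 19
LCM(2925, 675, 1125, 855) = 3^3 × 5^3 × 13 × 19 = 833625.

833625 hours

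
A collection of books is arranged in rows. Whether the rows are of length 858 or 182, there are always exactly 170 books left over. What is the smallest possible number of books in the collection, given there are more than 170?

6176

N − 170 must be a common multiple of 858 and 182.
858 = 2 × 3 × 11 × 13
182 = 2 × 7 × 13
LCM(858, 182) = 2 × 3 × 7 × 11 × 13 = 6006.
Smallest N > 170 is LCM + 170 = 6006 + 170 = 6176.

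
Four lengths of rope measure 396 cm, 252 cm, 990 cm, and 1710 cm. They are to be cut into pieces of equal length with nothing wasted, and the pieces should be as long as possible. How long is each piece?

18 cm

The greatest length dividing all of 396, 252, 990, and 1710 is their gcd.
396 = 2^2 × 3^2 × 11
252 = 2^2 × 3^2 × 7
990 = 2 × 3^2 × 5 × 11
1710 = 2 × 3^2 × 5 × 19
gcd(396, 252, 990, 1710) = 2 × 3^2 = 18.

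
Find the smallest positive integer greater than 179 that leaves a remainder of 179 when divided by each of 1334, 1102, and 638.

278985

N − 179 must be a common multiple of 1334, 1102, and 638.
1334 = 2 × 23 × 29
1102 = 2 × 19 × 29
638 = 2 × 11 × 29
LCM(1334, 1102, 638) = 2 × 11 × 19 × 23 × 29 = 278806.
Smallest N > 179 is LCM + 179 = 278806 + 179 = 278985.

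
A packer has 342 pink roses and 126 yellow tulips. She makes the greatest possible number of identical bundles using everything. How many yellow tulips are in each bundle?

Number of bundles = gcd(342, 126).
342 = 2 × 3^2 × 19
126 = 2 × 3^2 × 7
gcd(342, 126) = 2 × 3^2 = 18.
yellow tulips per bundle = 126 / 18 = 7.

7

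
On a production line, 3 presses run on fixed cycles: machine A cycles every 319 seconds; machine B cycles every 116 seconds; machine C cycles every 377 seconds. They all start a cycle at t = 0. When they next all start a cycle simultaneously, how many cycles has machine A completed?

They are all back at their starting positions together after one LCM of the periods.
319 = 11 × 29
116 = 2^2 × 29
377 = 13 × 29
LCM(319, 116, 377) = 2^2 × 11 × 13 × 29 = 16588.
Cycles for period 319: 16588 / 319 = 52.

52 cycles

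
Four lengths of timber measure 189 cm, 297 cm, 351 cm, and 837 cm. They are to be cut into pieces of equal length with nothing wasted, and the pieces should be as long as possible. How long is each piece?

The greatest length dividing all of 189, 297, 351, and 837 is their gcd.
189 = 3^3 × 7
297 = 3^3 × 11
351 = 3^3 × 13
837 = 3^3 × 31
gcd(189, 297, 351, 837) = 3^3 = 27.

27 cm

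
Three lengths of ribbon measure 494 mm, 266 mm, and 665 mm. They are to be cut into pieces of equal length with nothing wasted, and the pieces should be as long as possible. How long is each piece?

19 mm

The greatest length dividing all of 494, 266, and 665 is their gcd.
494 = 2 × 13 × 19
266 = 2 × 7 × 19
665 = 5 × 7 × 19
gcd(494, 266, 665) = 19.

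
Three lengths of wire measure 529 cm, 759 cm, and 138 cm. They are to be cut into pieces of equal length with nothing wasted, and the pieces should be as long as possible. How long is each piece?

23 cm

Each piece length must divide every original length, so the longest possible is gcd(529, 759, 138).
529 = 23^2
759 = 3 × 11 × 23
138 = 2 × 3 × 23
gcd(529, 759, 138) = 23.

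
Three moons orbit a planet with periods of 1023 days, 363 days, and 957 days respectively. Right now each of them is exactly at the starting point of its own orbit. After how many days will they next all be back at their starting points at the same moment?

The first simultaneous occurrence is after LCM of the individual periods.
1023 = 3 × 11 × 31
363 = 3 × 11^2
957 = 3 × 11 × 29
LCM(1023, 363, 957) = 3 × 11^2 × 29 × 31 = 326337.

326337 days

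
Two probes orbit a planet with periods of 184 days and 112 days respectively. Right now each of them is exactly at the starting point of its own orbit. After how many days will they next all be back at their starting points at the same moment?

2576 days

We need the least common multiple of the intervals.
184 = 2^3 × 23
112 = 2^4 × 7
LCM(184, 112) = 2^4 × 7 × 23 = 2576.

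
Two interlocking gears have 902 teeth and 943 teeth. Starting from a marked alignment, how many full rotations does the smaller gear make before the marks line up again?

23 rotations

They are all back at their starting positions together after one LCM of the periods.
902 = 2 × 11 × 41
943 = 23 × 41
LCM(902, 943) = 2 × 11 × 23 × 41 = 20746.
Rotations for period 902: 20746 / 902 = 23.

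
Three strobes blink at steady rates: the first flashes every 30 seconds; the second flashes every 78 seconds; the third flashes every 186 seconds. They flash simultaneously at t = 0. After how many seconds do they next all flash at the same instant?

12090 seconds

We need the least common multiple of the intervals.
30 = 2 × 3 × 5
78 = 2 × 3 × 13
186 = 2 × 3 × 31
LCM(30, 78, 186) = 2 × 3 × 5 × 13 × 31 = 12090.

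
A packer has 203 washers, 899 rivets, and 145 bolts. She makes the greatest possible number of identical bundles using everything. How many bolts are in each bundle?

5

Number of bundles = gcd(203, 899, 145).
203 = 7 × 29
899 = 29 × 31
145 = 5 × 29
gcd(203, 899, 145) = 29.
bolts per bundle = 145 / 29 = 5.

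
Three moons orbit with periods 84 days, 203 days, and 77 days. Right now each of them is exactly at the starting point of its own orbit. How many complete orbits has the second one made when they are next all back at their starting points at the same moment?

132 orbits

All finish a whole number of cycles simultaneously at t = LCM of the periods.
84 = 2^2 × 3 × 7
203 = 7 × 29
77 = 7 × 11
LCM(84, 203, 77) = 2^2 × 3 × 7 × 11 × 29 = 26796.
Orbits for period 203: 26796 / 203 = 132.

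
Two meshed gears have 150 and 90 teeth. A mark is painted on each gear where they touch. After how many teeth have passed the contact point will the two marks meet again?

450 teeth

The first simultaneous occurrence is after LCM of the individual periods.
150 = 2 × 3 × 5^2
90 = 2 × 3^2 × 5
LCM(150, 90) = 2 × 3^2 × 5^2 = 450.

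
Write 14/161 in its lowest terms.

2/23

14 = 2 × 7
161 = 7 × 23
gcd(14, 161) = 7.
Divide numerator and denominator by 7: 14/161 = 2/23.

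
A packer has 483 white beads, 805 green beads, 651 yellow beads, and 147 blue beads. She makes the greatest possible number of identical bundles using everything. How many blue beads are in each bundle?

21

Number of bundles = gcd(483, 805, 651, 147).
483 = 3 × 7 × 23
805 = 5 × 7 × 23
651 = 3 × 7 × 31
147 = 3 × 7^2
gcd(483, 805, 651, 147) = 7.
blue beads per bundle = 147 / 7 = 21.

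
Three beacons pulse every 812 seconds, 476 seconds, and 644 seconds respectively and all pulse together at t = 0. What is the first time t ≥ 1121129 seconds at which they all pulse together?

Joint pulses occur at multiples of LCM(812, 476, 644).
812 = 2^2 × 7 × 29
476 = 2^2 × 7 × 17
644 = 2^2 × 7 × 23
LCM(812, 476, 644) = 2^2 × 7 × 17 × 23 × 29 = 317492.
Smallest multiple of 317492 that is ≥ 1121129: ⌈1121129/317492⌉ × 317492 = 4 × 317492 = 1269968.

1269968 seconds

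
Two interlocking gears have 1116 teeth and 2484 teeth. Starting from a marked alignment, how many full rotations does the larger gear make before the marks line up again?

They are all back at their starting positions together after one LCM of the periods.
1116 = 2^2 × 3^2 × 31
2484 = 2^2 × 3^3 × 23
LCM(1116, 2484) = 2^2 × 3^3 × 23 × 31 = 77004.
Rotations for period 2484: 77004 / 2484 = 31.

31 rotations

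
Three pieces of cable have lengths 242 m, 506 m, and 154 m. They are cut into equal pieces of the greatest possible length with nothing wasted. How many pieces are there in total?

Piece length = gcd(242, 506, 154).
242 = 2 × 11^2
506 = 2 × 11 × 23
154 = 2 × 7 × 11
gcd(242, 506, 154) = 2 × 11 = 22.
Total pieces = 242/22 + 506/22 + 154/22 = 11 + 23 + 7 = 41.

41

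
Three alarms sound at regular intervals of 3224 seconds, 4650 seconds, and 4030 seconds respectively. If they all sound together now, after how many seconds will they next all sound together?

241800 seconds

They coincide at every common multiple of the periods; the first is the LCM.
3224 = 2^3 × 13 × 31
4650 = 2 × 3 × 5^2 × 31
4030 = 2 × 5 × 13 × 31
LCM(3224, 4650, 4030) = 2^3 × 3 × 5^2 × 13 × 31 = 241800.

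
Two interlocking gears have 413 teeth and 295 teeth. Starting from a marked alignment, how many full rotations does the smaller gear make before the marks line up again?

7 rotations

All finish a whole number of cycles simultaneously at t = LCM of the periods.
413 = 7 × 59
295 = 5 × 59
LCM(413, 295) = 5 × 7 × 59 = 2065.
Rotations for period 295: 2065 / 295 = 7.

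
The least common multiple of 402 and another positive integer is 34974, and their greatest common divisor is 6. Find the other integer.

gcd × lcm = product of the two integers, so the other integer is (6 × 34974) / 402 = 522.

522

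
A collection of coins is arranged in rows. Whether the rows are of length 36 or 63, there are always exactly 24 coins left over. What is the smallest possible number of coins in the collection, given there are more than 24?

276

N − 24 must be a common multiple of 36 and 63.
36 = 2^2 × 3^2
63 = 3^2 × 7
LCM(36, 63) = 2^2 × 3^2 × 7 = 252.
Smallest N > 24 is LCM + 24 = 252 + 24 = 276.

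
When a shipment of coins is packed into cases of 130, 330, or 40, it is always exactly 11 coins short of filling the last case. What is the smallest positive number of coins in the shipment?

Being 11 short of a full case of size k means N ≡ −11 (mod k), i.e. N + 11 is a multiple of each size.
130 = 2 × 5 × 13
330 = 2 × 3 × 5 × 11
40 = 2^3 × 5
LCM(130, 330, 40) = 2^3 × 3 × 5 × 11 × 13 = 17160.
Smallest positive N is 17160 − 11 = 17149.

17149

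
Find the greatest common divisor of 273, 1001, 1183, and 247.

273 = 3 × 7 × 13
1001 = 7 × 11 × 13
1183 = 7 × 13^2
247 = 13 × 19
gcd(273, 1001, 1183, 247) = 13.

13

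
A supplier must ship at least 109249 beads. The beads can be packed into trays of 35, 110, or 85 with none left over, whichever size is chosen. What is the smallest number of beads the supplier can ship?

117810

The number of beads must be a common multiple of 35, 110, and 85, so a multiple of their LCM.
35 = 5 × 7
110 = 2 × 5 × 11
85 = 5 × 17
LCM(35, 110, 85) = 2 × 5 × 7 × 11 × 17 = 13090.
Smallest multiple of 13090 that is ≥ 109249: ⌈109249/13090⌉ × 13090 = 9 × 13090 = 117810.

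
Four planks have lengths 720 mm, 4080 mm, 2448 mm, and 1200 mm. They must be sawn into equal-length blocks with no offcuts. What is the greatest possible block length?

48 mm

The block length must divide every plank, so the greatest is gcd(720, 4080, 2448, 1200).
720 = 2^4 × 3^2 × 5
4080 = 2^4 × 3 × 5 × 17
2448 = 2^4 × 3^2 × 17
1200 = 2^4 × 3 × 5^2
gcd(720, 4080, 2448, 1200) = 2^4 × 3 = 48.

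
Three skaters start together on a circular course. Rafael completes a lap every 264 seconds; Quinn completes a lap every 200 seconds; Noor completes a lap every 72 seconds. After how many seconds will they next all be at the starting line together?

19800 seconds

We need the least common multiple of the intervals.
264 = 2^3 × 3 × 11
200 = 2^3 × 5^2
72 = 2^3 × 3^2
LCM(264, 200, 72) = 2^3 × 3^2 × 5^2 × 11 = 19800.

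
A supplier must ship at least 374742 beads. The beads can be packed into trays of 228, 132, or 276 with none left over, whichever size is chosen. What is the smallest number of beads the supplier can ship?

The number of beads must be a common multiple of 228, 132, and 276, so a multiple of their LCM.
228 = 2^2 × 3 × 19
132 = 2^2 × 3 × 11
276 = 2^2 × 3 × 23
LCM(228, 132, 276) = 2^2 × 3 × 11 × 19 × 23 = 57684.
Smallest multiple of 57684 that is ≥ 374742: ⌈374742/57684⌉ × 57684 = 7 × 57684 = 403788.

403788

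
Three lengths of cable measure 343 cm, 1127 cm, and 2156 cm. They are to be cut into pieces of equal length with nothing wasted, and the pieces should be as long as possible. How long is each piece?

49 cm

The greatest length dividing all of 343, 1127, and 2156 is their gcd.
343 = 7^3
1127 = 7^2 × 23
2156 = 2^2 × 7^2 × 11
gcd(343, 1127, 2156) = 7^2 = 49.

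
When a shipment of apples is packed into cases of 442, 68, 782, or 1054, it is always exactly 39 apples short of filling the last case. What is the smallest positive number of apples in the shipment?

630253

Being 39 short of a full case of size k means N ≡ −39 (mod k), i.e. N + 39 is a multiple of each size.
442 = 2 × 13 × 17
68 = 2^2 × 17
782 = 2 × 17 × 23
1054 = 2 × 17 × 31
LCM(442, 68, 782, 1054) = 2^2 × 13 × 17 × 23 × 31 = 630292.
Smallest positive N is 630292 − 39 = 630253.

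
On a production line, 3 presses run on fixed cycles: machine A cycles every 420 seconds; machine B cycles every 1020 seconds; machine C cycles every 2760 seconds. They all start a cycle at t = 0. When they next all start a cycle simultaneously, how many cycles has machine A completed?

The first common completion time is the LCM of the periods.
420 = 2^2 × 3 × 5 × 7
1020 = 2^2 × 3 × 5 × 17
2760 = 2^3 × 3 × 5 × 23
LCM(420, 1020, 2760) = 2^3 × 3 × 5 × 7 × 17 × 23 = 328440.
Cycles for period 420: 328440 / 420 = 782.

782 cycles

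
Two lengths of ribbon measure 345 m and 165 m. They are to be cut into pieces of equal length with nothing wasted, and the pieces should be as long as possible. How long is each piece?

Each piece length must divide every original length, so the longest possible is gcd(345, 165).
345 = 3 × 5 × 23
165 = 3 × 5 × 11
gcd(345, 165) = 3 × 5 = 15.

15 m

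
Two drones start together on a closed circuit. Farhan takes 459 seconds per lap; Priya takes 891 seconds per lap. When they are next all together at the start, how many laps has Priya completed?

17 laps

They are all back at their starting positions together after one LCM of the periods.
459 = 3^3 × 17
891 = 3^4 × 11
LCM(459, 891) = 3^4 × 11 × 17 = 15147.
Laps for period 891: 15147 / 891 = 17.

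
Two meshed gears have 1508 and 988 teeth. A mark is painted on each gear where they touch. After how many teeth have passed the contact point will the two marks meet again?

28652 teeth

The first simultaneous occurrence is after LCM of the individual periods.
1508 = 2^2 × 13 × 29
988 = 2^2 × 13 × 19
LCM(1508, 988) = 2^2 × 13 × 19 × 29 = 28652.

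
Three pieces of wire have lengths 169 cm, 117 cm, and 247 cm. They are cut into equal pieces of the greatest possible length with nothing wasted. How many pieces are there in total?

Piece length = gcd(169, 117, 247).
169 = 13^2
117 = 3^2 × 13
247 = 13 × 19
gcd(169, 117, 247) = 13.
Total pieces = 169/13 + 117/13 + 247/13 = 13 + 9 + 19 = 41.

41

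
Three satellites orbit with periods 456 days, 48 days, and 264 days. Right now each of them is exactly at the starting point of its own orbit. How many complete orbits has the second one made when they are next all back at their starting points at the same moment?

The first common completion time is the LCM of the periods.
456 = 2^3 × 3 × 19
48 = 2^4 × 3
264 = 2^3 × 3 × 11
LCM(456, 48, 264) = 2^4 × 3 × 11 × 19 = 10032.
Orbits for period 48: 10032 / 48 = 209.

209 orbits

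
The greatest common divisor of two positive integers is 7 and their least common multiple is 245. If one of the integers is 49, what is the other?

For two integers, gcd × lcm = product, so the other is (7 × 245) / 49 = 1715 / 49 = 35.

35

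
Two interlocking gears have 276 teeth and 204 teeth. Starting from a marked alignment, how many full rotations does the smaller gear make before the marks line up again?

23 rotations

The first common completion time is the LCM of the periods.
276 = 2^2 × 3 × 23
204 = 2^2 × 3 × 17
LCM(276, 204) = 2^2 × 3 × 17 × 23 = 4692.
Rotations for period 204: 4692 / 204 = 23.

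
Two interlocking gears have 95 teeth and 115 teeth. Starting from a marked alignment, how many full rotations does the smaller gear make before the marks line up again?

All finish a whole number of cycles simultaneously at t = LCM of the periods.
95 = 5 × 19
115 = 5 × 23
LCM(95, 115) = 5 × 19 × 23 = 2185.
Rotations for period 95: 2185 / 95 = 23.

23 rotations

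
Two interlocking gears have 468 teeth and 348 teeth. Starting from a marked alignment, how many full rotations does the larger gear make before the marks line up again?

29 rotations

The first common completion time is the LCM of the periods.
468 = 2^2 × 3^2 × 13
348 = 2^2 × 3 × 29
LCM(468, 348) = 2^2 × 3^2 × 13 × 29 = 13572.
Rotations for period 468: 13572 / 468 = 29.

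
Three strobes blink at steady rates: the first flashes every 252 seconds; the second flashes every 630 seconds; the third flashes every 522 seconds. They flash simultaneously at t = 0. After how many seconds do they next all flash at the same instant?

They coincide at every common multiple of the periods; the first is the LCM.
252 = 2^2 × 3^2 × 7
630 = 2 × 3^2 × 5 × 7
522 = 2 × 3^2 × 29
LCM(252, 630, 522) = 2^2 × 3^2 × 5 × 7 × 29 = 36540.

36540 seconds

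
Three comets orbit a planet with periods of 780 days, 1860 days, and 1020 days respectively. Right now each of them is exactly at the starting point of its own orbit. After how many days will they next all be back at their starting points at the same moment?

411060 days

We need the least common multiple of the intervals.
780 = 2^2 × 3 × 5 × 13
1860 = 2^2 × 3 × 5 × 31
1020 = 2^2 × 3 × 5 × 17
LCM(780, 1860, 1020) = 2^2 × 3 × 5 × 13 × 17 × 31 = 411060.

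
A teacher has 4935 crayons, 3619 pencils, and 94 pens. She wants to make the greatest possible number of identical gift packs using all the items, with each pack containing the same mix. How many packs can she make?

47 packs

The pack count must divide each quantity, so the greatest is gcd(4935, 3619, 94).
4935 = 3 × 5 × 7 × 47
3619 = 7 × 11 × 47
94 = 2 × 47
gcd(4935, 3619, 94) = 47.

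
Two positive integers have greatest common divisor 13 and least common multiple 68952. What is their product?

For any two positive integers, gcd × lcm = product = 13 × 68952 = 896376.

896376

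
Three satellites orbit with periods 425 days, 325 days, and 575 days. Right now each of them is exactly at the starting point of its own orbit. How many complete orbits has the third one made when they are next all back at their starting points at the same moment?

All finish a whole number of cycles simultaneously at t = LCM of the periods.
425 = 5^2 × 17
325 = 5^2 × 13
575 = 5^2 × 23
LCM(425, 325, 575) = 5^2 × 13 × 17 × 23 = 127075.
Orbits for period 575: 127075 / 575 = 221.

221 orbits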